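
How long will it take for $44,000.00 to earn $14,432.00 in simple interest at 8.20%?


Rearrange the simple interest formula for t:
I = P × r × t  ⇒  t = I / (P × r)
t = $14,432.00 / ($44,000.00 × 0.082)
t = 4

t = I/(P×r) = 4 years


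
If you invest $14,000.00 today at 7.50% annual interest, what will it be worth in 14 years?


Future value formula: FV = PV × (1 + r)^t
FV = $14,000.00 × (1 + 0.075)^14
FV = $14,000.00 × 2.752444
FV = $38,534.22

FV = PV × (1 + r)^t = $38,534.22


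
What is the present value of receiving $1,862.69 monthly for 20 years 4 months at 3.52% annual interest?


Present value of an ordinary annuity: PV = PMT × (1 − (1 + r)^(−n)) / r
Monthly rate r = 0.0352/12 ≈ 0.00293333, n = 244
PV = $1,862.69 × (1 − (1 + 0.0352/12)^(−244)) / (0.0352/12)
PV = $1,862.69 × 174.086619
PV = $324,269.40

PV = PMT × (1-(1+r)^(-n))/r = $324,269.40


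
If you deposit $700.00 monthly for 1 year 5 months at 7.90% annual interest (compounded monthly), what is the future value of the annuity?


Future value of an ordinary annuity: FV = PMT × ((1 + r)^n − 1) / r
Monthly rate r = 0.079/12 ≈ 0.00658333, n = 17
FV = $700.00 × ((1 + 0.079/12)^17 − 1) / (0.079/12)
FV = $700.00 × 17.925496
FV = $12,547.85

FV = PMT × ((1+r)^n - 1)/r = $12,547.85


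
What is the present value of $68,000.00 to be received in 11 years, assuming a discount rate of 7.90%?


Present value formula: PV = FV / (1 + r)^t
PV = $68,000.00 / (1 + 0.079)^11
PV = $68,000.00 / 2.3080005
PV = $29,462.73

PV = FV / (1 + r)^t = $29,462.73


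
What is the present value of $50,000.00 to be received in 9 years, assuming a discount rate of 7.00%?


Present value formula: PV = FV / (1 + r)^t
PV = $50,000.00 / (1 + 0.07)^9
PV = $50,000.00 / 1.838459
PV = $27,196.69

PV = FV / (1 + r)^t = $27,196.69


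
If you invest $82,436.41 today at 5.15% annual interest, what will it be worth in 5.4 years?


Future value formula: FV = PV × (1 + r)^t
FV = $82,436.41 × (1 + 0.0515)^5.4
FV = $82,436.41 × 1.3115054
FV = $108,115.80

FV = PV × (1 + r)^t = $108,115.80


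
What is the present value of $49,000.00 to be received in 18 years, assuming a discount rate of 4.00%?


Present value formula: PV = FV / (1 + r)^t
PV = $49,000.00 / (1 + 0.04)^18
PV = $49,000.00 / 2.0258165
PV = $24,187.78

PV = FV / (1 + r)^t = $24,187.78


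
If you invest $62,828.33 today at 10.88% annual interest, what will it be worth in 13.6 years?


Future value formula: FV = PV × (1 + r)^t
FV = $62,828.33 × (1 + 0.1088)^13.6
FV = $62,828.33 × 4.073838
FV = $255,952.44

FV = PV × (1 + r)^t = $255,952.44


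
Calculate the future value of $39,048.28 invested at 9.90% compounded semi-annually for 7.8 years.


Compound interest formula: A = P(1 + r/n)^(nt)
A = $39,048.28 × (1 + 0.099/2)^(2 × 7.8)
Growth factor: (1 + 0.099/2)^15.6 = 2.1248394
A = $39,048.28 × 2.1248394
A = $82,971.32

A = P(1 + r/n)^(nt) = $82,971.32


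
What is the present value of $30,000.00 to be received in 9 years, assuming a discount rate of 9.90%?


Present value formula: PV = FV / (1 + r)^t
PV = $30,000.00 / (1 + 0.099)^9
PV = $30,000.00 / 2.338725
PV = $12,827.50

PV = FV / (1 + r)^t = $12,827.50


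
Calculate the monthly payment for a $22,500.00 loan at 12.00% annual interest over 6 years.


Loan payment formula: PMT = PV × r / (1 − (1 + r)^(−n))
Monthly rate r = 0.12/12 = 0.01, n = 72 months
Denominator: 1 − (1 + 0.12/12)^(−72) = 0.511504
PMT = $22,500.00 × (0.12/12) / 0.511504
PMT = $439.88 per month

PMT = PV × r / (1-(1+r)^(-n)) = $439.88/month


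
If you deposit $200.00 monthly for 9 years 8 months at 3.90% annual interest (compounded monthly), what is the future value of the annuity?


Future value of an ordinary annuity: FV = PMT × ((1 + r)^n − 1) / r
Monthly rate r = 0.039/12 = 0.00325, n = 116
FV = $200.00 × ((1 + 0.039/12)^116 − 1) / (0.039/12)
FV = $200.00 × 140.619496
FV = $28,123.90

FV = PMT × ((1+r)^n - 1)/r = $28,123.90


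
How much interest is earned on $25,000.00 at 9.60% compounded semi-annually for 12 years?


Compound interest earned = final amount − principal.
A = P(1 + r/n)^(nt) = $25,000.00 × (1 + 0.096/2)^(2 × 12) = $77,021.29
Interest = A − P = $77,021.29 − $25,000.00 = $52,021.29

Interest = A - P = $52,021.29


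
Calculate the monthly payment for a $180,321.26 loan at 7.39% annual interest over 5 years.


Loan payment formula: PMT = PV × r / (1 − (1 + r)^(−n))
Monthly rate r = 0.0739/12 ≈ 0.00615833, n = 60 months
Denominator: 1 − (1 + 0.0739/12)^(−60) = 0.308137
PMT = $180,321.26 × (0.0739/12) / 0.308137
PMT = $3,603.85 per month

PMT = PV × r / (1-(1+r)^(-n)) = $3,603.85/month


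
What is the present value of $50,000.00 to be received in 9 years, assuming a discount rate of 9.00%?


Present value formula: PV = FV / (1 + r)^t
PV = $50,000.00 / (1 + 0.09)^9
PV = $50,000.00 / 2.171893
PV = $23,021.39

PV = FV / (1 + r)^t = $23,021.39


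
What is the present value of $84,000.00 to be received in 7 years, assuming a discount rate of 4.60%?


Present value formula: PV = FV / (1 + r)^t
PV = $84,000.00 / (1 + 0.046)^7
PV = $84,000.00 / 1.37000386
PV = $61,313.70

PV = FV / (1 + r)^t = $61,313.70


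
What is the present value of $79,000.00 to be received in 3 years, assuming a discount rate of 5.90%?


Present value formula: PV = FV / (1 + r)^t
PV = $79,000.00 / (1 + 0.059)^3
PV = $79,000.00 / 1.1876484
PV = $66,518.00

PV = FV / (1 + r)^t = $66,518.00


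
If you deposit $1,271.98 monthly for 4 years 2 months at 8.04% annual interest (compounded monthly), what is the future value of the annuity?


Future value of an ordinary annuity: FV = PMT × ((1 + r)^n − 1) / r
Monthly rate r = 0.0804/12 = 0.0067, n = 50
FV = $1,271.98 × ((1 + 0.0804/12)^50 − 1) / (0.0804/12)
FV = $1,271.98 × 59.161103
FV = $75,251.74

FV = PMT × ((1+r)^n - 1)/r = $75,251.74


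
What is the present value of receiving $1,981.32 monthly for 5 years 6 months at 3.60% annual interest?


Present value of an ordinary annuity: PV = PMT × (1 − (1 + r)^(−n)) / r
Monthly rate r = 0.036/12 = 0.003, n = 66
PV = $1,981.32 × (1 − (1 + 0.036/12)^(−66)) / (0.036/12)
PV = $1,981.32 × 59.795649
PV = $118,474.32

PV = PMT × (1-(1+r)^(-n))/r = $118,474.32


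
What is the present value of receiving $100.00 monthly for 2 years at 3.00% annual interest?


Present value of an ordinary annuity: PV = PMT × (1 − (1 + r)^(−n)) / r
Monthly rate r = 0.03/12 = 0.0025, n = 24
PV = $100.00 × (1 − (1 + 0.03/12)^(−24)) / (0.03/12)
PV = $100.00 × 23.265980
PV = $2,326.60

PV = PMT × (1-(1+r)^(-n))/r = $2,326.60


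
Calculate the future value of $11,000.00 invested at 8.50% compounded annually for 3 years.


Compound interest formula: A = P(1 + r/n)^(nt)
A = $11,000.00 × (1 + 0.085/1)^(1 × 3)
Growth factor: (1 + 0.085/1)^3 = 1.277289
A = $11,000.00 × 1.277289
A = $14,050.18

A = P(1 + r/n)^(nt) = $14,050.18


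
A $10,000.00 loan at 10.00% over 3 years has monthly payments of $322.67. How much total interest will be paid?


Total paid over the life of the loan = PMT × n.
Total paid = $322.67 × 36 = $11,616.12
Total interest = total paid − principal = $11,616.12 − $10,000.00 = $1,616.12

Total interest = (PMT × n) - PV = $1,616.12


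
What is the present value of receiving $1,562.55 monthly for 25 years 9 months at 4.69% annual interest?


Present value of an ordinary annuity: PV = PMT × (1 − (1 + r)^(−n)) / r
Monthly rate r = 0.0469/12 ≈ 0.00390833, n = 309
PV = $1,562.55 × (1 − (1 + 0.0469/12)^(−309)) / (0.0469/12)
PV = $1,562.55 × 179.207904
PV = $280,021.31

PV = PMT × (1-(1+r)^(-n))/r = $280,021.31


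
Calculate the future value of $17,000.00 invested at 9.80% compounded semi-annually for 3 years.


Compound interest formula: A = P(1 + r/n)^(nt)
A = $17,000.00 × (1 + 0.098/2)^(2 × 3)
Growth factor: (1 + 0.098/2)^6 = 1.332456
A = $17,000.00 × 1.332456
A = $22,651.75

A = P(1 + r/n)^(nt) = $22,651.75


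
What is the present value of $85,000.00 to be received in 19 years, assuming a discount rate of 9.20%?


Present value formula: PV = FV / (1 + r)^t
PV = $85,000.00 / (1 + 0.092)^19
PV = $85,000.00 / 5.323903
PV = $15,965.73

PV = FV / (1 + r)^t = $15,965.73


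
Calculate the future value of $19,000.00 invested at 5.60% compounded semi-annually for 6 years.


Compound interest formula: A = P(1 + r/n)^(nt)
A = $19,000.00 × (1 + 0.056/2)^(2 × 6)
Growth factor: (1 + 0.056/2)^12 = 1.3928918
A = $19,000.00 × 1.3928918
A = $26,464.94

A = P(1 + r/n)^(nt) = $26,464.94


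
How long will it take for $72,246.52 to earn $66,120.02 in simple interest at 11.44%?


Rearrange the simple interest formula for t:
I = P × r × t  ⇒  t = I / (P × r)
t = $66,120.02 / ($72,246.52 × 0.1144)
t = 8

t = I/(P×r) = 8 years


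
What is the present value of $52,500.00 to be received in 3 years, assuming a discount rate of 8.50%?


Present value formula: PV = FV / (1 + r)^t
PV = $52,500.00 / (1 + 0.085)^3
PV = $52,500.00 / 1.277289
PV = $41,102.68

PV = FV / (1 + r)^t = $41,102.68


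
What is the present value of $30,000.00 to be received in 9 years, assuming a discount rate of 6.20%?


Present value formula: PV = FV / (1 + r)^t
PV = $30,000.00 / (1 + 0.062)^9
PV = $30,000.00 / 1.7183857
PV = $17,458.25

PV = FV / (1 + r)^t = $17,458.25


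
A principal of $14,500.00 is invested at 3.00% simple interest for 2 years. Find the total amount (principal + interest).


Total amount formula: A = P(1 + rt) = P + P·r·t
Interest: I = P × r × t = $14,500.00 × 0.03 × 2 = $870.00
A = P + I = $14,500.00 + $870.00 = $15,370.00

A = P + I = P(1 + rt) = $15,370.00


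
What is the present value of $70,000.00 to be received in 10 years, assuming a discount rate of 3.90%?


Present value formula: PV = FV / (1 + r)^t
PV = $70,000.00 / (1 + 0.039)^10
PV = $70,000.00 / 1.4660726
PV = $47,746.61

PV = FV / (1 + r)^t = $47,746.61


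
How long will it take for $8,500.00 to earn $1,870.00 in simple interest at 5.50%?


Rearrange the simple interest formula for t:
I = P × r × t  ⇒  t = I / (P × r)
t = $1,870.00 / ($8,500.00 × 0.055)
t = 4

t = I/(P×r) = 4 years


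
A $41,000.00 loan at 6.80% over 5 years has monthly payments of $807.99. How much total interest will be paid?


Total paid over the life of the loan = PMT × n.
Total paid = $807.99 × 60 = $48,479.40
Total interest = total paid − principal = $48,479.40 − $41,000.00 = $7,479.40

Total interest = (PMT × n) - PV = $7,479.40


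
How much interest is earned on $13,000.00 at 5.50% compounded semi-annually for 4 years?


Compound interest earned = final amount − principal.
A = P(1 + r/n)^(nt) = $13,000.00 × (1 + 0.055/2)^(2 × 4) = $16,150.95
Interest = A − P = $16,150.95 − $13,000.00 = $3,150.95

Interest = A - P = $3,150.95


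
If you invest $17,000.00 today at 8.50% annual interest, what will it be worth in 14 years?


Future value formula: FV = PV × (1 + r)^t
FV = $17,000.00 × (1 + 0.085)^14
FV = $17,000.00 × 3.1334036
FV = $53,267.86

FV = PV × (1 + r)^t = $53,267.86


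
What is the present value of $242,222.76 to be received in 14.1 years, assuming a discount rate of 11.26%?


Present value formula: PV = FV / (1 + r)^t
PV = $242,222.76 / (1 + 0.1126)^14.1
PV = $242,222.76 / 4.501743
PV = $53,806.44

PV = FV / (1 + r)^t = $53,806.44


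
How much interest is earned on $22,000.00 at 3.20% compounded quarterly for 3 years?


Compound interest earned = final amount − principal.
A = P(1 + r/n)^(nt) = $22,000.00 × (1 + 0.032/4)^(4 × 3) = $24,207.45
Interest = A − P = $24,207.45 − $22,000.00 = $2,207.45

Interest = A - P = $2,207.45


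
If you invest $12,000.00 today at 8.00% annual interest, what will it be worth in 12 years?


Future value formula: FV = PV × (1 + r)^t
FV = $12,000.00 × (1 + 0.08)^12
FV = $12,000.00 × 2.518170
FV = $30,218.04

FV = PV × (1 + r)^t = $30,218.04


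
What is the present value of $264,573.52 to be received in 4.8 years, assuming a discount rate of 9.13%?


Present value formula: PV = FV / (1 + r)^t
PV = $264,573.52 / (1 + 0.0913)^4.8
PV = $264,573.52 / 1.5210096
PV = $173,945.99

PV = FV / (1 + r)^t = $173,945.99


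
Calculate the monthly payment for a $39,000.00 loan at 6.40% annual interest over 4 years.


Loan payment formula: PMT = PV × r / (1 − (1 + r)^(−n))
Monthly rate r = 0.064/12 ≈ 0.00533333, n = 48 months
Denominator: 1 − (1 + 0.064/12)^(−48) = 0.225331
PMT = $39,000.00 × (0.064/12) / 0.225331
PMT = $923.09 per month

PMT = PV × r / (1-(1+r)^(-n)) = $923.09/month


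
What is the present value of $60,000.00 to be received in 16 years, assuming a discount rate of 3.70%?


Present value formula: PV = FV / (1 + r)^t
PV = $60,000.00 / (1 + 0.037)^16
PV = $60,000.00 / 1.7883812
PV = $33,549.89

PV = FV / (1 + r)^t = $33,549.89


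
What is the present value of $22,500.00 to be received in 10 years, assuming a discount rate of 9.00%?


Present value formula: PV = FV / (1 + r)^t
PV = $22,500.00 / (1 + 0.09)^10
PV = $22,500.00 / 2.367364
PV = $9,504.24

PV = FV / (1 + r)^t = $9,504.24


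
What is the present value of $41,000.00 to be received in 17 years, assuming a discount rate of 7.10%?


Present value formula: PV = FV / (1 + r)^t
PV = $41,000.00 / (1 + 0.071)^17
PV = $41,000.00 / 3.209379
PV = $12,775.06

PV = FV / (1 + r)^t = $12,775.06


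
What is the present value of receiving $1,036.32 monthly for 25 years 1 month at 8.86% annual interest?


Present value of an ordinary annuity: PV = PMT × (1 − (1 + r)^(−n)) / r
Monthly rate r = 0.0886/12 ≈ 0.00738333, n = 301
PV = $1,036.32 × (1 − (1 + 0.0886/12)^(−301)) / (0.0886/12)
PV = $1,036.32 × 120.644861
PV = $125,026.68

PV = PMT × (1-(1+r)^(-n))/r = $125,026.68


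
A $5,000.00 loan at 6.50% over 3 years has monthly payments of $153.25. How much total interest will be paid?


Total paid over the life of the loan = PMT × n.
Total paid = $153.25 × 36 = $5,517.00
Total interest = total paid − principal = $5,517.00 − $5,000.00 = $517.00

Total interest = (PMT × n) - PV = $517.00


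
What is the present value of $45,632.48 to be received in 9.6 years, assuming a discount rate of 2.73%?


Present value formula: PV = FV / (1 + r)^t
PV = $45,632.48 / (1 + 0.0273)^9.6
PV = $45,632.48 / 1.2950722
PV = $35,235.47

PV = FV / (1 + r)^t = $35,235.47


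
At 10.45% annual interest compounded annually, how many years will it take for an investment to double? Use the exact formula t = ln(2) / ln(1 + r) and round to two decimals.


Doubling condition: (1 + r)^t = 2
Take ln of both sides: t × ln(1 + r) = ln(2)
t = ln(2) / ln(1 + r)
t = 0.693147 / 0.099393
t = 6.97

t = ln(2) / ln(1 + r) = 6.97 years


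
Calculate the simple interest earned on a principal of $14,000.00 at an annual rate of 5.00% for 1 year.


Simple interest formula: I = P × r × t
I = $14,000.00 × 0.05 × 1
I = $700.00

I = P × r × t = $700.00


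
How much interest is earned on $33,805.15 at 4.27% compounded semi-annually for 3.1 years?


Compound interest earned = final amount − principal.
A = P(1 + r/n)^(nt) = $33,805.15 × (1 + 0.0427/2)^(2 × 3.1) = $38,535.89
Interest = A − P = $38,535.89 − $33,805.15 = $4,730.74

Interest = A - P = $4,730.74


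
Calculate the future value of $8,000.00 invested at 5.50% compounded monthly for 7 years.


Compound interest formula: A = P(1 + r/n)^(nt)
A = $8,000.00 × (1 + 0.055/12)^(12 × 7)
Growth factor: (1 + 0.055/12)^84 = 1.468322
A = $8,000.00 × 1.468322
A = $11,746.58

A = P(1 + r/n)^(nt) = $11,746.58


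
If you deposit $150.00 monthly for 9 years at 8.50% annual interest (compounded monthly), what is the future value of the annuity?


Future value of an ordinary annuity: FV = PMT × ((1 + r)^n − 1) / r
Monthly rate r = 0.085/12 ≈ 0.00708333, n = 108
FV = $150.00 × ((1 + 0.085/12)^108 − 1) / (0.085/12)
FV = $150.00 × 161.393943
FV = $24,209.09

FV = PMT × ((1+r)^n - 1)/r = $24,209.09


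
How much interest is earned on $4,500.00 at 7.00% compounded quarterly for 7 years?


Compound interest earned = final amount − principal.
A = P(1 + r/n)^(nt) = $4,500.00 × (1 + 0.07/4)^(4 × 7) = $7,314.36
Interest = A − P = $7,314.36 − $4,500.00 = $2,814.36

Interest = A - P = $2,814.36


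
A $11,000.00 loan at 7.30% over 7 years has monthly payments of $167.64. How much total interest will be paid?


Total paid over the life of the loan = PMT × n.
Total paid = $167.64 × 84 = $14,081.76
Total interest = total paid − principal = $14,081.76 − $11,000.00 = $3,081.76

Total interest = (PMT × n) - PV = $3,081.76


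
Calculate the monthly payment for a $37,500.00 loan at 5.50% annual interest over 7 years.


Loan payment formula: PMT = PV × r / (1 − (1 + r)^(−n))
Monthly rate r = 0.055/12 ≈ 0.00458333, n = 84 months
Denominator: 1 − (1 + 0.055/12)^(−84) = 0.318951
PMT = $37,500.00 × (0.055/12) / 0.318951
PMT = $538.88 per month

PMT = PV × r / (1-(1+r)^(-n)) = $538.88/month


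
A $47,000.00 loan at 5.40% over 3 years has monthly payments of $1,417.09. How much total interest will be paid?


Total paid over the life of the loan = PMT × n.
Total paid = $1,417.09 × 36 = $51,015.24
Total interest = total paid − principal = $51,015.24 − $47,000.00 = $4,015.24

Total interest = (PMT × n) - PV = $4,015.24


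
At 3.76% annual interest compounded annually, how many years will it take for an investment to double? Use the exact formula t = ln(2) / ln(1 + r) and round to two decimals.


Doubling condition: (1 + r)^t = 2
Take ln of both sides: t × ln(1 + r) = ln(2)
t = ln(2) / ln(1 + r)
t = 0.693147 / 0.036910
t = 18.78

t = ln(2) / ln(1 + r) = 18.78 years


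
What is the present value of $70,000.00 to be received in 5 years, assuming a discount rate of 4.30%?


Present value formula: PV = FV / (1 + r)^t
PV = $70,000.00 / (1 + 0.043)^5
PV = $70,000.00 / 1.2343023
PV = $56,712.20

PV = FV / (1 + r)^t = $56,712.20


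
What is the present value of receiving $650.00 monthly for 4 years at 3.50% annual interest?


Present value of an ordinary annuity: PV = PMT × (1 − (1 + r)^(−n)) / r
Monthly rate r = 0.035/12 ≈ 0.00291667, n = 48
PV = $650.00 × (1 − (1 + 0.035/12)^(−48)) / (0.035/12)
PV = $650.00 × 44.730719
PV = $29,074.97

PV = PMT × (1-(1+r)^(-n))/r = $29,074.97


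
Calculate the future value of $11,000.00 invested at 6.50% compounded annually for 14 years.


Compound interest formula: A = P(1 + r/n)^(nt)
A = $11,000.00 × (1 + 0.065/1)^(1 × 14)
Growth factor: (1 + 0.065/1)^14 = 2.4148742
A = $11,000.00 × 2.4148742
A = $26,563.62

A = P(1 + r/n)^(nt) = $26,563.62


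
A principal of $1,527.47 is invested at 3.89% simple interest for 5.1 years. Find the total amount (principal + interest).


Total amount formula: A = P(1 + rt) = P + P·r·t
Interest: I = P × r × t = $1,527.47 × 0.0389 × 5.1 = $303.03
A = P + I = $1,527.47 + $303.03 = $1,830.50

A = P + I = P(1 + rt) = $1,830.50


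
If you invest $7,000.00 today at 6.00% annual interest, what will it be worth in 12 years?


Future value formula: FV = PV × (1 + r)^t
FV = $7,000.00 × (1 + 0.06)^12
FV = $7,000.00 × 2.0121965
FV = $14,085.38

FV = PV × (1 + r)^t = $14,085.38


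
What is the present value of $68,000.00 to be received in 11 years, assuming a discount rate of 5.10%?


Present value formula: PV = FV / (1 + r)^t
PV = $68,000.00 / (1 + 0.051)^11
PV = $68,000.00 / 1.7283428
PV = $39,344.05

PV = FV / (1 + r)^t = $39,344.05


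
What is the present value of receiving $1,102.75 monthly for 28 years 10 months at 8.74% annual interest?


Present value of an ordinary annuity: PV = PMT × (1 − (1 + r)^(−n)) / r
Monthly rate r = 0.0874/12 ≈ 0.00728333, n = 346
PV = $1,102.75 × (1 − (1 + 0.0874/12)^(−346)) / (0.0874/12)
PV = $1,102.75 × 126.151704
PV = $139,113.79

PV = PMT × (1-(1+r)^(-n))/r = $139,113.79


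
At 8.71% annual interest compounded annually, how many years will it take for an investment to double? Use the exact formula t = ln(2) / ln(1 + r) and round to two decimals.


Doubling condition: (1 + r)^t = 2
Take ln of both sides: t × ln(1 + r) = ln(2)
t = ln(2) / ln(1 + r)
t = 0.693147 / 0.083514
t = 8.30

t = ln(2) / ln(1 + r) = 8.30 years


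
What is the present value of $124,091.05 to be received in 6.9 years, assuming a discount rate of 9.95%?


Present value formula: PV = FV / (1 + r)^t
PV = $124,091.05 / (1 + 0.0995)^6.9
PV = $124,091.05 / 1.9241863
PV = $64,490.14

PV = FV / (1 + r)^t = $64,490.14


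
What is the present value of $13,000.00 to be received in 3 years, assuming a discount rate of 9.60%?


Present value formula: PV = FV / (1 + r)^t
PV = $13,000.00 / (1 + 0.096)^3
PV = $13,000.00 / 1.316533
PV = $9,874.42

PV = FV / (1 + r)^t = $9,874.42


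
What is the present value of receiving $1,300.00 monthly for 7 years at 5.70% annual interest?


Present value of an ordinary annuity: PV = PMT × (1 − (1 + r)^(−n)) / r
Monthly rate r = 0.057/12 = 0.00475, n = 84
PV = $1,300.00 × (1 − (1 + 0.057/12)^(−84)) / (0.057/12)
PV = $1,300.00 × 69.131612
PV = $89,871.10

PV = PMT × (1-(1+r)^(-n))/r = $89,871.10


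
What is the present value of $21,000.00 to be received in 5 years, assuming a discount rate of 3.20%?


Present value formula: PV = FV / (1 + r)^t
PV = $21,000.00 / (1 + 0.032)^5
PV = $21,000.00 / 1.170573
PV = $17,939.93

PV = FV / (1 + r)^t = $17,939.93


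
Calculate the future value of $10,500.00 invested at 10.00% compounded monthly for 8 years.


Compound interest formula: A = P(1 + r/n)^(nt)
A = $10,500.00 × (1 + 0.1/12)^(12 × 8)
Growth factor: (1 + 0.1/12)^96 = 2.2181756
A = $10,500.00 × 2.2181756
A = $23,290.84

A = P(1 + r/n)^(nt) = $23,290.84


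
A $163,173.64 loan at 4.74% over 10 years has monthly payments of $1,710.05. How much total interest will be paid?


Total paid over the life of the loan = PMT × n.
Total paid = $1,710.05 × 120 = $205,206.00
Total interest = total paid − principal = $205,206.00 − $163,173.64 = $42,032.36

Total interest = (PMT × n) - PV = $42,032.36


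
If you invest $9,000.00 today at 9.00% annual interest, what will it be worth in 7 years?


Future value formula: FV = PV × (1 + r)^t
FV = $9,000.00 × (1 + 0.09)^7
FV = $9,000.00 × 1.828039
FV = $16,452.35

FV = PV × (1 + r)^t = $16,452.35


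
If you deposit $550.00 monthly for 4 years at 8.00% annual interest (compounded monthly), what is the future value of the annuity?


Future value of an ordinary annuity: FV = PMT × ((1 + r)^n − 1) / r
Monthly rate r = 0.08/12 ≈ 0.00666667, n = 48
FV = $550.00 × ((1 + 0.08/12)^48 − 1) / (0.08/12)
FV = $550.00 × 56.349915
FV = $30,992.45

FV = PMT × ((1+r)^n - 1)/r = $30,992.45


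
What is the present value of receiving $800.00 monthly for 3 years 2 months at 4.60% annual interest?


Present value of an ordinary annuity: PV = PMT × (1 − (1 + r)^(−n)) / r
Monthly rate r = 0.046/12 ≈ 0.00383333, n = 38
PV = $800.00 × (1 − (1 + 0.046/12)^(−38)) / (0.046/12)
PV = $800.00 × 35.299155
PV = $28,239.32

PV = PMT × (1-(1+r)^(-n))/r = $28,239.32


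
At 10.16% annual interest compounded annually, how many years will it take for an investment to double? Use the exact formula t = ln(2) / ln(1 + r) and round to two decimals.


Doubling condition: (1 + r)^t = 2
Take ln of both sides: t × ln(1 + r) = ln(2)
t = ln(2) / ln(1 + r)
t = 0.693147 / 0.096764
t = 7.16

t = ln(2) / ln(1 + r) = 7.16 years


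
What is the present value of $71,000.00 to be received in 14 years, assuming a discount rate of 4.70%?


Present value formula: PV = FV / (1 + r)^t
PV = $71,000.00 / (1 + 0.047)^14
PV = $71,000.00 / 1.9021885
PV = $37,325.43

PV = FV / (1 + r)^t = $37,325.43


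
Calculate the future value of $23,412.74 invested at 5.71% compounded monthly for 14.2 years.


Compound interest formula: A = P(1 + r/n)^(nt)
A = $23,412.74 × (1 + 0.0571/12)^(12 × 14.2)
Growth factor: (1 + 0.0571/12)^170.4 = 2.245430
A = $23,412.74 × 2.245430
A = $52,571.67

A = P(1 + r/n)^(nt) = $52,571.67


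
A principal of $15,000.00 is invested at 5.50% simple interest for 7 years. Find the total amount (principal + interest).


Total amount formula: A = P(1 + rt) = P + P·r·t
Interest: I = P × r × t = $15,000.00 × 0.055 × 7 = $5,775.00
A = P + I = $15,000.00 + $5,775.00 = $20,775.00

A = P + I = P(1 + rt) = $20,775.00


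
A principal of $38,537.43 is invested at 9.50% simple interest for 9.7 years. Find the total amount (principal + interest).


Total amount formula: A = P(1 + rt) = P + P·r·t
Interest: I = P × r × t = $38,537.43 × 0.095 × 9.7 = $35,512.24
A = P + I = $38,537.43 + $35,512.24 = $74,049.67

A = P + I = P(1 + rt) = $74,049.67


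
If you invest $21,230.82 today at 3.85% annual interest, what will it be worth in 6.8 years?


Future value formula: FV = PV × (1 + r)^t
FV = $21,230.82 × (1 + 0.0385)^6.8
FV = $21,230.82 × 1.292898
FV = $27,449.28

FV = PV × (1 + r)^t = $27,449.28


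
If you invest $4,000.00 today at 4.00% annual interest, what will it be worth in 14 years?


Future value formula: FV = PV × (1 + r)^t
FV = $4,000.00 × (1 + 0.04)^14
FV = $4,000.00 × 1.7316764
FV = $6,926.71

FV = PV × (1 + r)^t = $6,926.71


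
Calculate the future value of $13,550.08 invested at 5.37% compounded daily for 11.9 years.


Compound interest formula: A = P(1 + r/n)^(nt)
A = $13,550.08 × (1 + 0.0537/365)^(365 × 11.9)
Growth factor: (1 + 0.0537/365)^4343.5 = 1.8945531
A = $13,550.08 × 1.8945531
A = $25,671.35

A = P(1 + r/n)^(nt) = $25,671.35


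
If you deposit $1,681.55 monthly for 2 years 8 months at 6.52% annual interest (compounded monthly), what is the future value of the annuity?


Future value of an ordinary annuity: FV = PMT × ((1 + r)^n − 1) / r
Monthly rate r = 0.0652/12 ≈ 0.00543333, n = 32
FV = $1,681.55 × ((1 + 0.0652/12)^32 − 1) / (0.0652/12)
FV = $1,681.55 × 34.847306
FV = $58,597.49

FV = PMT × ((1+r)^n - 1)/r = $58,597.49


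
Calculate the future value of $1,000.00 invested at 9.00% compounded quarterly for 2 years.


Compound interest formula: A = P(1 + r/n)^(nt)
A = $1,000.00 × (1 + 0.09/4)^(4 × 2)
Growth factor: (1 + 0.09/4)^8 = 1.194831
A = $1,000.00 × 1.194831
A = $1,194.83

A = P(1 + r/n)^(nt) = $1,194.83


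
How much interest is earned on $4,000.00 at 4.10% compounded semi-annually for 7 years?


Compound interest earned = final amount − principal.
A = P(1 + r/n)^(nt) = $4,000.00 × (1 + 0.041/2)^(2 × 7) = $5,314.25
Interest = A − P = $5,314.25 − $4,000.00 = $1,314.25

Interest = A - P = $1,314.25


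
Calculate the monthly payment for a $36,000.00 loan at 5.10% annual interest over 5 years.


Loan payment formula: PMT = PV × r / (1 − (1 + r)^(−n))
Monthly rate r = 0.051/12 = 0.00425, n = 60 months
Denominator: 1 − (1 + 0.051/12)^(−60) = 0.224665
PMT = $36,000.00 × (0.051/12) / 0.224665
PMT = $681.01 per month

PMT = PV × r / (1-(1+r)^(-n)) = $681.01/month


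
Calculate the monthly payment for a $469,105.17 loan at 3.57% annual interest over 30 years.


Loan payment formula: PMT = PV × r / (1 − (1 + r)^(−n))
Monthly rate r = 0.0357/12 = 0.002975, n = 360 months
Denominator: 1 − (1 + 0.0357/12)^(−360) = 0.656789
PMT = $469,105.17 × (0.0357/12) / 0.656789
PMT = $2,124.86 per month

PMT = PV × r / (1-(1+r)^(-n)) = $2,124.86/month


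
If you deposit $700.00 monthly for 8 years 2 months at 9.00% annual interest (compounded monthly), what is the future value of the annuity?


Future value of an ordinary annuity: FV = PMT × ((1 + r)^n − 1) / r
Monthly rate r = 0.09/12 = 0.0075, n = 98
FV = $700.00 × ((1 + 0.09/12)^98 − 1) / (0.09/12)
FV = $700.00 × 143.969373
FV = $100,778.56

FV = PMT × ((1+r)^n - 1)/r = $100,778.56


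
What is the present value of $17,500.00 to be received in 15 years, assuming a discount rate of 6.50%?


Present value formula: PV = FV / (1 + r)^t
PV = $17,500.00 / (1 + 0.065)^15
PV = $17,500.00 / 2.571841
PV = $6,804.46

PV = FV / (1 + r)^t = $6,804.46


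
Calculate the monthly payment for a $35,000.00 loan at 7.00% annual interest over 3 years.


Loan payment formula: PMT = PV × r / (1 − (1 + r)^(−n))
Monthly rate r = 0.07/12 ≈ 0.00583333, n = 36 months
Denominator: 1 − (1 + 0.07/12)^(−36) = 0.188921
PMT = $35,000.00 × (0.07/12) / 0.188921
PMT = $1,080.70 per month

PMT = PV × r / (1-(1+r)^(-n)) = $1,080.70/month


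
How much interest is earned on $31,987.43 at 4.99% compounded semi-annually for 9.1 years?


Compound interest earned = final amount − principal.
A = P(1 + r/n)^(nt) = $31,987.43 × (1 + 0.0499/2)^(2 × 9.1) = $50,091.97
Interest = A − P = $50,091.97 − $31,987.43 = $18,104.54

Interest = A - P = $18,104.54


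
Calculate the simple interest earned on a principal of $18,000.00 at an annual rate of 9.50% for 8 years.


Simple interest formula: I = P × r × t
I = $18,000.00 × 0.095 × 8
I = $13,680.00

I = P × r × t = $13,680.00


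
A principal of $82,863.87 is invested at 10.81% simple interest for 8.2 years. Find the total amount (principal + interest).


Total amount formula: A = P(1 + rt) = P + P·r·t
Interest: I = P × r × t = $82,863.87 × 0.1081 × 8.2 = $73,452.19
A = P + I = $82,863.87 + $73,452.19 = $156,316.06

A = P + I = P(1 + rt) = $156,316.06


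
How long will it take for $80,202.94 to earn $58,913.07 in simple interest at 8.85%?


Rearrange the simple interest formula for t:
I = P × r × t  ⇒  t = I / (P × r)
t = $58,913.07 / ($80,202.94 × 0.0885)
t = 8.3

t = I/(P×r) = 8.3 years


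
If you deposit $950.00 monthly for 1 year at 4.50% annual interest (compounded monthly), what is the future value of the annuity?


Future value of an ordinary annuity: FV = PMT × ((1 + r)^n − 1) / r
Monthly rate r = 0.045/12 = 0.00375, n = 12
FV = $950.00 × ((1 + 0.045/12)^12 − 1) / (0.045/12)
FV = $950.00 × 12.250620
FV = $11,638.09

FV = PMT × ((1+r)^n - 1)/r = $11,638.09


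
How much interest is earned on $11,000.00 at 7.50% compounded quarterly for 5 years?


Compound interest earned = final amount − principal.
A = P(1 + r/n)^(nt) = $11,000.00 × (1 + 0.075/4)^(4 × 5) = $15,949.43
Interest = A − P = $15,949.43 − $11,000.00 = $4,949.43

Interest = A - P = $4,949.43


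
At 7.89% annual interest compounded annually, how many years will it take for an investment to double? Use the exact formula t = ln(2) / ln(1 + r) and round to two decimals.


Doubling condition: (1 + r)^t = 2
Take ln of both sides: t × ln(1 + r) = ln(2)
t = ln(2) / ln(1 + r)
t = 0.693147 / 0.075942
t = 9.13

t = ln(2) / ln(1 + r) = 9.13 years


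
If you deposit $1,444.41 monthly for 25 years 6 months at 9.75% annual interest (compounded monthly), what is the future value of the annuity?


Future value of an ordinary annuity: FV = PMT × ((1 + r)^n − 1) / r
Monthly rate r = 0.0975/12 = 0.008125, n = 306
FV = $1,444.41 × ((1 + 0.0975/12)^306 − 1) / (0.0975/12)
FV = $1,444.41 × 1341.048759
FV = $1,937,024.24

FV = PMT × ((1+r)^n - 1)/r = $1,937,024.24


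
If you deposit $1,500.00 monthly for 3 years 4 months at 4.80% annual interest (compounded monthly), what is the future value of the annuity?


Future value of an ordinary annuity: FV = PMT × ((1 + r)^n − 1) / r
Monthly rate r = 0.048/12 = 0.004, n = 40
FV = $1,500.00 × ((1 + 0.048/12)^40 − 1) / (0.048/12)
FV = $1,500.00 × 43.284101
FV = $64,926.15

FV = PMT × ((1+r)^n - 1)/r = $64,926.15


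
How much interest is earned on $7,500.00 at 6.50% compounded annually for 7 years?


Compound interest earned = final amount − principal.
A = P(1 + r/n)^(nt) = $7,500.00 × (1 + 0.065/1)^(1 × 7) = $11,654.90
Interest = A − P = $11,654.90 − $7,500.00 = $4,154.90

Interest = A - P = $4,154.90


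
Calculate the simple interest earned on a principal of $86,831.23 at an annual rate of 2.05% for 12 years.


Simple interest formula: I = P × r × t
I = $86,831.23 × 0.0205 × 12
I = $21,360.48

I = P × r × t = $21,360.48


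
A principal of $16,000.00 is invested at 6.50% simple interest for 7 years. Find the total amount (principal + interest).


Total amount formula: A = P(1 + rt) = P + P·r·t
Interest: I = P × r × t = $16,000.00 × 0.065 × 7 = $7,280.00
A = P + I = $16,000.00 + $7,280.00 = $23,280.00

A = P + I = P(1 + rt) = $23,280.00


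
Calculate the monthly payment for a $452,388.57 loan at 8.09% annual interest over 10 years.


Loan payment formula: PMT = PV × r / (1 − (1 + r)^(−n))
Monthly rate r = 0.0809/12 ≈ 0.00674167, n = 120 months
Denominator: 1 − (1 + 0.0809/12)^(−120) = 0.553486
PMT = $452,388.57 × (0.0809/12) / 0.553486
PMT = $5,510.26 per month

PMT = PV × r / (1-(1+r)^(-n)) = $5,510.26/month


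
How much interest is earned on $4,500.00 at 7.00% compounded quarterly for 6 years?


Compound interest earned = final amount − principal.
A = P(1 + r/n)^(nt) = $4,500.00 × (1 + 0.07/4)^(4 × 6) = $6,823.99
Interest = A − P = $6,823.99 − $4,500.00 = $2,323.99

Interest = A - P = $2,323.99


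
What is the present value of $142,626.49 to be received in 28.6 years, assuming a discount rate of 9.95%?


Present value formula: PV = FV / (1 + r)^t
PV = $142,626.49 / (1 + 0.0995)^28.6
PV = $142,626.49 / 15.072444
PV = $9,462.73

PV = FV / (1 + r)^t = $9,462.73


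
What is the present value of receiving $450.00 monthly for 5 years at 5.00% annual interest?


Present value of an ordinary annuity: PV = PMT × (1 − (1 + r)^(−n)) / r
Monthly rate r = 0.05/12 ≈ 0.00416667, n = 60
PV = $450.00 × (1 − (1 + 0.05/12)^(−60)) / (0.05/12)
PV = $450.00 × 52.990706
PV = $23,845.82

PV = PMT × (1-(1+r)^(-n))/r = $23,845.82


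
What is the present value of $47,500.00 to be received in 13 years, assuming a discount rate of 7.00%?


Present value formula: PV = FV / (1 + r)^t
PV = $47,500.00 / (1 + 0.07)^13
PV = $47,500.00 / 2.409845
PV = $19,710.81

PV = FV / (1 + r)^t = $19,710.81


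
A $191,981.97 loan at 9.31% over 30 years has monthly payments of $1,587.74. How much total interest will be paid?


Total paid over the life of the loan = PMT × n.
Total paid = $1,587.74 × 360 = $571,586.40
Total interest = total paid − principal = $571,586.40 − $191,981.97 = $379,604.43

Total interest = (PMT × n) - PV = $379,604.43


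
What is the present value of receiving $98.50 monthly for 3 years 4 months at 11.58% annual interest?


Present value of an ordinary annuity: PV = PMT × (1 − (1 + r)^(−n)) / r
Monthly rate r = 0.1158/12 = 0.00965, n = 40
PV = $98.50 × (1 − (1 + 0.1158/12)^(−40)) / (0.1158/12)
PV = $98.50 × 33.053923
PV = $3,255.81

PV = PMT × (1-(1+r)^(-n))/r = $3,255.81


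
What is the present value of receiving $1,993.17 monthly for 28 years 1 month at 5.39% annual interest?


Present value of an ordinary annuity: PV = PMT × (1 − (1 + r)^(−n)) / r
Monthly rate r = 0.0539/12 ≈ 0.00449167, n = 337
PV = $1,993.17 × (1 − (1 + 0.0539/12)^(−337)) / (0.0539/12)
PV = $1,993.17 × 173.467190
PV = $345,749.60

PV = PMT × (1-(1+r)^(-n))/r = $345,749.60


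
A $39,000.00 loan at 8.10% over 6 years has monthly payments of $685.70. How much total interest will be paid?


Total paid over the life of the loan = PMT × n.
Total paid = $685.70 × 72 = $49,370.40
Total interest = total paid − principal = $49,370.40 − $39,000.00 = $10,370.40

Total interest = (PMT × n) - PV = $10,370.40


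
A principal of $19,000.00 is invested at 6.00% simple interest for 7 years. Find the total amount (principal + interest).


Total amount formula: A = P(1 + rt) = P + P·r·t
Interest: I = P × r × t = $19,000.00 × 0.06 × 7 = $7,980.00
A = P + I = $19,000.00 + $7,980.00 = $26,980.00

A = P + I = P(1 + rt) = $26,980.00


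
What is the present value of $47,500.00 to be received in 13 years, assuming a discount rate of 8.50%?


Present value formula: PV = FV / (1 + r)^t
PV = $47,500.00 / (1 + 0.085)^13
PV = $47,500.00 / 2.887930
PV = $16,447.77

PV = FV / (1 + r)^t = $16,447.77


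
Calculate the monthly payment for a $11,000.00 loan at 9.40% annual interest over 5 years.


Loan payment formula: PMT = PV × r / (1 − (1 + r)^(−n))
Monthly rate r = 0.094/12 ≈ 0.00783333, n = 60 months
Denominator: 1 − (1 + 0.094/12)^(−60) = 0.373852
PMT = $11,000.00 × (0.094/12) / 0.373852
PMT = $230.48 per month

PMT = PV × r / (1-(1+r)^(-n)) = $230.48/month


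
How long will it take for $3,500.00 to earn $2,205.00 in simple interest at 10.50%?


Rearrange the simple interest formula for t:
I = P × r × t  ⇒  t = I / (P × r)
t = $2,205.00 / ($3,500.00 × 0.105)
t = 6

t = I/(P×r) = 6 years


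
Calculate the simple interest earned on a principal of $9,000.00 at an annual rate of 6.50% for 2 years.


Simple interest formula: I = P × r × t
I = $9,000.00 × 0.065 × 2
I = $1,170.00

I = P × r × t = $1,170.00


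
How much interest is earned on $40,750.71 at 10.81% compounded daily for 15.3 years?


Compound interest earned = final amount − principal.
A = P(1 + r/n)^(nt) = $40,750.71 × (1 + 0.1081/365)^(365 × 15.3) = $212,971.51
Interest = A − P = $212,971.51 − $40,750.71 = $172,220.80

Interest = A - P = $172,220.80


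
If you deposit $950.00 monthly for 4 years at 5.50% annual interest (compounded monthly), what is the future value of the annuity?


Future value of an ordinary annuity: FV = PMT × ((1 + r)^n − 1) / r
Monthly rate r = 0.055/12 ≈ 0.00458333, n = 48
FV = $950.00 × ((1 + 0.055/12)^48 − 1) / (0.055/12)
FV = $950.00 × 53.552852
FV = $50,875.21

FV = PMT × ((1+r)^n - 1)/r = $50,875.21


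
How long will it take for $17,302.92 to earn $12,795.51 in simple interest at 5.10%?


Rearrange the simple interest formula for t:
I = P × r × t  ⇒  t = I / (P × r)
t = $12,795.51 / ($17,302.92 × 0.051)
t = 14.5

t = I/(P×r) = 14.5 years


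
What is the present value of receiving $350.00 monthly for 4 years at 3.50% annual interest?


Present value of an ordinary annuity: PV = PMT × (1 − (1 + r)^(−n)) / r
Monthly rate r = 0.035/12 ≈ 0.00291667, n = 48
PV = $350.00 × (1 − (1 + 0.035/12)^(−48)) / (0.035/12)
PV = $350.00 × 44.730719
PV = $15,655.75

PV = PMT × (1-(1+r)^(-n))/r = $15,655.75


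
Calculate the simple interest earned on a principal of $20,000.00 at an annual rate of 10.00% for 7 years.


Simple interest formula: I = P × r × t
I = $20,000.00 × 0.1 × 7
I = $14,000.00

I = P × r × t = $14,000.00


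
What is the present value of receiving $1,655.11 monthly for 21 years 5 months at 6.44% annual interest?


Present value of an ordinary annuity: PV = PMT × (1 − (1 + r)^(−n)) / r
Monthly rate r = 0.0644/12 ≈ 0.00536667, n = 257
PV = $1,655.11 × (1 − (1 + 0.0644/12)^(−257)) / (0.0644/12)
PV = $1,655.11 × 139.248132
PV = $230,470.98

PV = PMT × (1-(1+r)^(-n))/r = $230,470.98


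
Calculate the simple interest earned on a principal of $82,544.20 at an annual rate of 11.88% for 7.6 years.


Simple interest formula: I = P × r × t
I = $82,544.20 × 0.1188 × 7.6
I = $74,527.51

I = P × r × t = $74,527.51


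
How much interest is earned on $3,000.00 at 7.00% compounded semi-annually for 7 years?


Compound interest earned = final amount − principal.
A = P(1 + r/n)^(nt) = $3,000.00 × (1 + 0.07/2)^(2 × 7) = $4,856.08
Interest = A − P = $4,856.08 − $3,000.00 = $1,856.08

Interest = A - P = $1,856.08


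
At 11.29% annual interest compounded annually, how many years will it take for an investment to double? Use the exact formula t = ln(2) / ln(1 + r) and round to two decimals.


Doubling condition: (1 + r)^t = 2
Take ln of both sides: t × ln(1 + r) = ln(2)
t = ln(2) / ln(1 + r)
t = 0.693147 / 0.106969
t = 6.48

t = ln(2) / ln(1 + r) = 6.48 years
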